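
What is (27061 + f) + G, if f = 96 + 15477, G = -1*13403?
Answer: 29231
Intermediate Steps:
G = -13403
f = 15573
(27061 + f) + G = (27061 + 15573) - 13403 = 42634 - 13403 = 29231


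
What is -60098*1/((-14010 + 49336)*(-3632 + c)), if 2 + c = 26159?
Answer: -30049/397859075 ≈ -7.5527e-5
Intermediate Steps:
c = 26157 (c = -2 + 26159 = 26157)
-60098*1/((-14010 + 49336)*(-3632 + c)) = -60098*1/((-14010 + 49336)*(-3632 + 26157)) = -60098/(35326*22525) = -60098/795718150 = -60098*1/795718150 = -30049/397859075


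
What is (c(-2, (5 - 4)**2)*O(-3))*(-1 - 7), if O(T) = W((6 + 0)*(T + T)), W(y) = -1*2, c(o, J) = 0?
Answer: 0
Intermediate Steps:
W(y) = -2
O(T) = -2
(c(-2, (5 - 4)**2)*O(-3))*(-1 - 7) = (0*(-2))*(-1 - 7) = 0*(-8) = 0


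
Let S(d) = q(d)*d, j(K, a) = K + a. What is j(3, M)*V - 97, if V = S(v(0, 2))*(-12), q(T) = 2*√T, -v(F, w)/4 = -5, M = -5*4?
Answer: -97 + 16320*√5 ≈ 36396.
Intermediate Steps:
M = -20
v(F, w) = 20 (v(F, w) = -4*(-5) = 20)
S(d) = 2*d^(3/2) (S(d) = (2*√d)*d = 2*d^(3/2))
V = -960*√5 (V = (2*20^(3/2))*(-12) = (2*(40*√5))*(-12) = (80*√5)*(-12) = -960*√5 ≈ -2146.6)
j(3, M)*V - 97 = (3 - 20)*(-960*√5) - 97 = -(-16320)*√5 - 97 = 16320*√5 - 97 = -97 + 16320*√5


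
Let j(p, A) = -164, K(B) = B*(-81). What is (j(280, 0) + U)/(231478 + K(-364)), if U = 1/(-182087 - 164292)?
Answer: -56806157/90391756598 ≈ -0.00062844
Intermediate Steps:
K(B) = -81*B
U = -1/346379 (U = 1/(-346379) = -1/346379 ≈ -2.8870e-6)
(j(280, 0) + U)/(231478 + K(-364)) = (-164 - 1/346379)/(231478 - 81*(-364)) = -56806157/(346379*(231478 + 29484)) = -56806157/346379/260962 = -56806157/346379*1/260962 = -56806157/90391756598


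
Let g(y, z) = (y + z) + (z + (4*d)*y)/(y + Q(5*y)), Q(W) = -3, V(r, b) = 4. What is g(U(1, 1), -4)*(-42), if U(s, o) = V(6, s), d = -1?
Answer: 840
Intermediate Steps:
U(s, o) = 4
g(y, z) = y + z + (z - 4*y)/(-3 + y) (g(y, z) = (y + z) + (z + (4*(-1))*y)/(y - 3) = (y + z) + (z - 4*y)/(-3 + y) = y + z + (z - 4*y)/(-3 + y))
g(U(1, 1), -4)*(-42) = ((4² - 7*4 - 2*(-4) + 4*(-4))/(-3 + 4))*(-42) = ((16 - 28 + 8 - 16)/1)*(-42) = (1*(-20))*(-42) = -20*(-42) = 840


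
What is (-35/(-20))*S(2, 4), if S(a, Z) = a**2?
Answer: 7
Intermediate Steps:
(-35/(-20))*S(2, 4) = -35/(-20)*2**2 = -35*(-1/20)*4 = (7/4)*4 = 7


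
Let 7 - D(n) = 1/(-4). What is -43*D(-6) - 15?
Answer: -1307/4 ≈ -326.75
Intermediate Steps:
D(n) = 29/4 (D(n) = 7 - 1/(-4) = 7 - (-1)/4 = 7 - 1*(-¼) = 7 + ¼ = 29/4)
-43*D(-6) - 15 = -43*29/4 - 15 = -1247/4 - 15 = -1307/4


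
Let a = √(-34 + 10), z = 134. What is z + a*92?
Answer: 134 + 184*I*√6 ≈ 134.0 + 450.71*I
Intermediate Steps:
a = 2*I*√6 (a = √(-24) = 2*I*√6 ≈ 4.899*I)
z + a*92 = 134 + (2*I*√6)*92 = 134 + 184*I*√6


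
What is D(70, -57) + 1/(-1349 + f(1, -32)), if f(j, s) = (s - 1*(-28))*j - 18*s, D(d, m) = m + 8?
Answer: -38074/777 ≈ -49.001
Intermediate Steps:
D(d, m) = 8 + m
f(j, s) = -18*s + j*(28 + s) (f(j, s) = (s + 28)*j - 18*s = (28 + s)*j - 18*s = j*(28 + s) - 18*s = -18*s + j*(28 + s))
D(70, -57) + 1/(-1349 + f(1, -32)) = (8 - 57) + 1/(-1349 + (-18*(-32) + 28*1 + 1*(-32))) = -49 + 1/(-1349 + (576 + 28 - 32)) = -49 + 1/(-1349 + 572) = -49 + 1/(-777) = -49 - 1/777 = -38074/777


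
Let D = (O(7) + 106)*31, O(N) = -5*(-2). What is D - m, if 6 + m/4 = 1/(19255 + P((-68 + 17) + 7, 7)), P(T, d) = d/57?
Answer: 1986550906/548771 ≈ 3620.0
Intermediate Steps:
O(N) = 10
P(T, d) = d/57 (P(T, d) = d*(1/57) = d/57)
D = 3596 (D = (10 + 106)*31 = 116*31 = 3596)
m = -13170390/548771 (m = -24 + 4/(19255 + (1/57)*7) = -24 + 4/(19255 + 7/57) = -24 + 4/(1097542/57) = -24 + 4*(57/1097542) = -24 + 114/548771 = -13170390/548771 ≈ -24.000)
D - m = 3596 - 1*(-13170390/548771) = 3596 + 13170390/548771 = 1986550906/548771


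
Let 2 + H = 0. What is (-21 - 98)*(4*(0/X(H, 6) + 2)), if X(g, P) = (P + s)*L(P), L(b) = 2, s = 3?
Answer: -952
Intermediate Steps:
H = -2 (H = -2 + 0 = -2)
X(g, P) = 6 + 2*P (X(g, P) = (P + 3)*2 = (3 + P)*2 = 6 + 2*P)
(-21 - 98)*(4*(0/X(H, 6) + 2)) = (-21 - 98)*(4*(0/(6 + 2*6) + 2)) = -476*(0/(6 + 12) + 2) = -476*(0/18 + 2) = -476*(0*(1/18) + 2) = -476*(0 + 2) = -476*2 = -119*8 = -952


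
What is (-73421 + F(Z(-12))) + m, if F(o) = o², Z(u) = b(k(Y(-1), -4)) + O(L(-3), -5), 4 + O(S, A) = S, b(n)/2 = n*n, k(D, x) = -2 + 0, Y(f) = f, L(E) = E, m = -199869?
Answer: -273289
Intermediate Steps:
k(D, x) = -2
b(n) = 2*n² (b(n) = 2*(n*n) = 2*n²)
O(S, A) = -4 + S
Z(u) = 1 (Z(u) = 2*(-2)² + (-4 - 3) = 2*4 - 7 = 8 - 7 = 1)
(-73421 + F(Z(-12))) + m = (-73421 + 1²) - 199869 = (-73421 + 1) - 199869 = -73420 - 199869 = -273289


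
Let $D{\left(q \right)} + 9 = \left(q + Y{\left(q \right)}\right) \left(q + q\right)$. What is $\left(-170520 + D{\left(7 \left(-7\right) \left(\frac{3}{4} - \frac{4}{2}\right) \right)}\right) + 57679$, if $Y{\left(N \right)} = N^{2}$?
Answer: $\frac{11335025}{32} \approx 3.5422 \cdot 10^{5}$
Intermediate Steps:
$D{\left(q \right)} = -9 + 2 q \left(q + q^{2}\right)$ ($D{\left(q \right)} = -9 + \left(q + q^{2}\right) \left(q + q\right) = -9 + \left(q + q^{2}\right) 2 q = -9 + 2 q \left(q + q^{2}\right)$)
$\left(-170520 + D{\left(7 \left(-7\right) \left(\frac{3}{4} - \frac{4}{2}\right) \right)}\right) + 57679 = \left(-170520 + \left(-9 + 2 \left(7 \left(-7\right) \left(\frac{3}{4} - \frac{4}{2}\right)\right)^{2} + 2 \left(7 \left(-7\right) \left(\frac{3}{4} - \frac{4}{2}\right)\right)^{3}\right)\right) + 57679 = \left(-170520 + \left(-9 + 2 \left(- 49 \left(3 \cdot \frac{1}{4} - 2\right)\right)^{2} + 2 \left(- 49 \left(3 \cdot \frac{1}{4} - 2\right)\right)^{3}\right)\right) + 57679 = \left(-170520 + \left(-9 + 2 \left(- 49 \left(\frac{3}{4} - 2\right)\right)^{2} + 2 \left(- 49 \left(\frac{3}{4} - 2\right)\right)^{3}\right)\right) + 57679 = \left(-170520 + \left(-9 + 2 \left(\left(-49\right) \left(- \frac{5}{4}\right)\right)^{2} + 2 \left(\left(-49\right) \left(- \frac{5}{4}\right)\right)^{3}\right)\right) + 57679 = \left(-170520 + \left(-9 + 2 \left(\frac{245}{4}\right)^{2} + 2 \left(\frac{245}{4}\right)^{3}\right)\right) + 57679 = \left(-170520 + \left(-9 + 2 \cdot \frac{60025}{16} + 2 \cdot \frac{14706125}{64}\right)\right) + 57679 = \left(-170520 + \left(-9 + \frac{60025}{8} + \frac{14706125}{32}\right)\right) + 57679 = \left(-170520 + \frac{14945937}{32}\right) + 57679 = \frac{9489297}{32} + 57679 = \frac{11335025}{32}$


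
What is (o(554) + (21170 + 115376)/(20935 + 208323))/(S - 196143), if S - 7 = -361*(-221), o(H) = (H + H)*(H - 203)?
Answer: -8916040681/2667531459 ≈ -3.3424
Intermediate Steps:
o(H) = 2*H*(-203 + H) (o(H) = (2*H)*(-203 + H) = 2*H*(-203 + H))
S = 79788 (S = 7 - 361*(-221) = 7 + 79781 = 79788)
(o(554) + (21170 + 115376)/(20935 + 208323))/(S - 196143) = (2*554*(-203 + 554) + (21170 + 115376)/(20935 + 208323))/(79788 - 196143) = (2*554*351 + 136546/229258)/(-116355) = (388908 + 136546*(1/229258))*(-1/116355) = (388908 + 68273/114629)*(-1/116355) = (44580203405/114629)*(-1/116355) = -8916040681/2667531459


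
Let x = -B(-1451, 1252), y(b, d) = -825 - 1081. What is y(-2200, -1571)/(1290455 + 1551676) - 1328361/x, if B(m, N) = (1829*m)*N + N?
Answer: -3369452298409/3147807168463512 ≈ -0.0010704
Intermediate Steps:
B(m, N) = N + 1829*N*m (B(m, N) = 1829*N*m + N = N + 1829*N*m)
y(b, d) = -1906
x = 3322655256 (x = -1252*(1 + 1829*(-1451)) = -1252*(1 - 2653879) = -1252*(-2653878) = -1*(-3322655256) = 3322655256)
y(-2200, -1571)/(1290455 + 1551676) - 1328361/x = -1906/(1290455 + 1551676) - 1328361/3322655256 = -1906/2842131 - 1328361*1/3322655256 = -1906*1/2842131 - 442787/1107551752 = -1906/2842131 - 442787/1107551752 = -3369452298409/3147807168463512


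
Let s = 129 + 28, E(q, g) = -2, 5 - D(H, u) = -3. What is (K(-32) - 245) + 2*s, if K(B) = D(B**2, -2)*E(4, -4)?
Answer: 53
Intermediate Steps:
D(H, u) = 8 (D(H, u) = 5 - 1*(-3) = 5 + 3 = 8)
s = 157
K(B) = -16 (K(B) = 8*(-2) = -16)
(K(-32) - 245) + 2*s = (-16 - 245) + 2*157 = -261 + 314 = 53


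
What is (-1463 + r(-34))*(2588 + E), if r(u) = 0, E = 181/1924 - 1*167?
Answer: -6814924655/1924 ≈ -3.5421e+6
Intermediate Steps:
E = -321127/1924 (E = 181*(1/1924) - 167 = 181/1924 - 167 = -321127/1924 ≈ -166.91)
(-1463 + r(-34))*(2588 + E) = (-1463 + 0)*(2588 - 321127/1924) = -1463*4658185/1924 = -6814924655/1924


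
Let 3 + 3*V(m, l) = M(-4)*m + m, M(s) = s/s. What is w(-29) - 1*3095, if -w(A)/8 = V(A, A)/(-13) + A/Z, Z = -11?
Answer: -1342171/429 ≈ -3128.6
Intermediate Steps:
M(s) = 1
V(m, l) = -1 + 2*m/3 (V(m, l) = -1 + (1*m + m)/3 = -1 + (m + m)/3 = -1 + (2*m)/3 = -1 + 2*m/3)
w(A) = -8/13 + 488*A/429 (w(A) = -8*((-1 + 2*A/3)/(-13) + A/(-11)) = -8*((-1 + 2*A/3)*(-1/13) + A*(-1/11)) = -8*((1/13 - 2*A/39) - A/11) = -8*(1/13 - 61*A/429) = -8/13 + 488*A/429)
w(-29) - 1*3095 = (-8/13 + (488/429)*(-29)) - 1*3095 = (-8/13 - 14152/429) - 3095 = -14416/429 - 3095 = -1342171/429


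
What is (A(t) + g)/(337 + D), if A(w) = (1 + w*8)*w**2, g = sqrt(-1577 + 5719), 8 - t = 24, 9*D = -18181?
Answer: 73152/3787 - 9*sqrt(4142)/15148 ≈ 19.278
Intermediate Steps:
D = -18181/9 (D = (1/9)*(-18181) = -18181/9 ≈ -2020.1)
t = -16 (t = 8 - 1*24 = 8 - 24 = -16)
g = sqrt(4142) ≈ 64.358
A(w) = w**2*(1 + 8*w) (A(w) = (1 + 8*w)*w**2 = w**2*(1 + 8*w))
(A(t) + g)/(337 + D) = ((-16)**2*(1 + 8*(-16)) + sqrt(4142))/(337 - 18181/9) = (256*(1 - 128) + sqrt(4142))/(-15148/9) = (256*(-127) + sqrt(4142))*(-9/15148) = (-32512 + sqrt(4142))*(-9/15148) = 73152/3787 - 9*sqrt(4142)/15148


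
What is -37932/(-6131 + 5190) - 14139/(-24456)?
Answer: 313656597/7671032 ≈ 40.888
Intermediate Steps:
-37932/(-6131 + 5190) - 14139/(-24456) = -37932/(-941) - 14139*(-1/24456) = -37932*(-1/941) + 4713/8152 = 37932/941 + 4713/8152 = 313656597/7671032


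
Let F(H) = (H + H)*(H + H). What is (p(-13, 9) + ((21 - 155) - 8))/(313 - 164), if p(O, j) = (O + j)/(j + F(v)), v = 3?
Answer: -6394/6705 ≈ -0.95362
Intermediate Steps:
F(H) = 4*H**2 (F(H) = (2*H)*(2*H) = 4*H**2)
p(O, j) = (O + j)/(36 + j) (p(O, j) = (O + j)/(j + 4*3**2) = (O + j)/(j + 4*9) = (O + j)/(j + 36) = (O + j)/(36 + j))
(p(-13, 9) + ((21 - 155) - 8))/(313 - 164) = ((-13 + 9)/(36 + 9) + ((21 - 155) - 8))/(313 - 164) = (-4/45 + (-134 - 8))/149 = ((1/45)*(-4) - 142)*(1/149) = (-4/45 - 142)*(1/149) = -6394/45*1/149 = -6394/6705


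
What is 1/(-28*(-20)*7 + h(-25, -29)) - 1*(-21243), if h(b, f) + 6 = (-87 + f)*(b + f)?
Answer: 216211255/10178 ≈ 21243.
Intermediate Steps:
h(b, f) = -6 + (-87 + f)*(b + f)
1/(-28*(-20)*7 + h(-25, -29)) - 1*(-21243) = 1/(-28*(-20)*7 + (-6 + (-29)**2 - 87*(-25) - 87*(-29) - 25*(-29))) - 1*(-21243) = 1/(560*7 + (-6 + 841 + 2175 + 2523 + 725)) + 21243 = 1/(3920 + 6258) + 21243 = 1/10178 + 21243 = 216211255/10178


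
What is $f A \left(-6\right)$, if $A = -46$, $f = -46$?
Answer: $-12696$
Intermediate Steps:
$f A \left(-6\right) = \left(-46\right) \left(-46\right) \left(-6\right) = 2116 \left(-6\right) = -12696$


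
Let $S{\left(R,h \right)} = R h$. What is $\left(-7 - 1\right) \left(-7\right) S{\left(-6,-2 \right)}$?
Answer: $672$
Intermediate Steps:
$\left(-7 - 1\right) \left(-7\right) S{\left(-6,-2 \right)} = \left(-7 - 1\right) \left(-7\right) \left(\left(-6\right) \left(-2\right)\right) = \left(-8\right) \left(-7\right) 12 = 56 \cdot 12 = 672$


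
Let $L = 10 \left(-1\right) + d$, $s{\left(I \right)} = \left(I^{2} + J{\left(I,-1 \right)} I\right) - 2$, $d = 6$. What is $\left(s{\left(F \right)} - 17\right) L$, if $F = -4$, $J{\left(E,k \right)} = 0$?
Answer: $12$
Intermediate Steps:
$s{\left(I \right)} = -2 + I^{2}$ ($s{\left(I \right)} = \left(I^{2} + 0 I\right) - 2 = \left(I^{2} + 0\right) - 2 = I^{2} - 2 = -2 + I^{2}$)
$L = -4$ ($L = 10 \left(-1\right) + 6 = -10 + 6 = -4$)
$\left(s{\left(F \right)} - 17\right) L = \left(\left(-2 + \left(-4\right)^{2}\right) - 17\right) \left(-4\right) = \left(\left(-2 + 16\right) - 17\right) \left(-4\right) = \left(14 - 17\right) \left(-4\right) = \left(-3\right) \left(-4\right) = 12$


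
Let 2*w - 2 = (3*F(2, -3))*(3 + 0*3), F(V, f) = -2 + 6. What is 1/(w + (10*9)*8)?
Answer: 1/739 ≈ 0.0013532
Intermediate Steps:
F(V, f) = 4
w = 19 (w = 1 + ((3*4)*(3 + 0*3))/2 = 1 + (12*(3 + 0))/2 = 1 + (12*3)/2 = 1 + (½)*36 = 1 + 18 = 19)
1/(w + (10*9)*8) = 1/(19 + (10*9)*8) = 1/(19 + 90*8) = 1/(19 + 720) = 1/739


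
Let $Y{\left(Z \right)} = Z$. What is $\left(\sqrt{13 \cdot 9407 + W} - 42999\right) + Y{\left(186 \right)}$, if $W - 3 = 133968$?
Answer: $-42813 + \sqrt{256262} \approx -42307.0$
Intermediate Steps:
$W = 133971$ ($W = 3 + 133968 = 133971$)
$\left(\sqrt{13 \cdot 9407 + W} - 42999\right) + Y{\left(186 \right)} = \left(\sqrt{13 \cdot 9407 + 133971} - 42999\right) + 186 = \left(\sqrt{122291 + 133971} - 42999\right) + 186 = \left(\sqrt{256262} - 42999\right) + 186 = \left(-42999 + \sqrt{256262}\right) + 186 = -42813 + \sqrt{256262}$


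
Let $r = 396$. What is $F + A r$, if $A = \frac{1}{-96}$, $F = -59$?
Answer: $- \frac{505}{8} \approx -63.125$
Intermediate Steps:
$A = - \frac{1}{96} \approx -0.010417$
$F + A r = -59 - \frac{33}{8} = - \frac{505}{8}$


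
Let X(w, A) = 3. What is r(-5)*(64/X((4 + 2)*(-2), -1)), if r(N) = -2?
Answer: -128/3 ≈ -42.667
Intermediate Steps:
r(-5)*(64/X((4 + 2)*(-2), -1)) = -128/3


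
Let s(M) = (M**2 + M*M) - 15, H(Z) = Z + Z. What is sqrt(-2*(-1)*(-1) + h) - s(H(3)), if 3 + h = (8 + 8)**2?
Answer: -57 + sqrt(251) ≈ -41.157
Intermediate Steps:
H(Z) = 2*Z
s(M) = -15 + 2*M**2 (s(M) = (M**2 + M**2) - 15 = 2*M**2 - 15 = -15 + 2*M**2)
h = 253 (h = -3 + (8 + 8)**2 = -3 + 16**2 = -3 + 256 = 253)
sqrt(-2*(-1)*(-1) + h) - s(H(3)) = sqrt(-2*(-1)*(-1) + 253) - (-15 + 2*(2*3)**2) = sqrt(2*(-1) + 253) - (-15 + 2*6**2) = sqrt(-2 + 253) - (-15 + 2*36) = sqrt(251) - (-15 + 72) = sqrt(251) - 1*57 = sqrt(251) - 57 = -57 + sqrt(251)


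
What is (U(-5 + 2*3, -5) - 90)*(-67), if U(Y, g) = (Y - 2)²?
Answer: 5963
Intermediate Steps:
U(Y, g) = (-2 + Y)²
(U(-5 + 2*3, -5) - 90)*(-67) = ((-2 + (-5 + 2*3))² - 90)*(-67) = ((-2 + (-5 + 6))² - 90)*(-67) = ((-2 + 1)² - 90)*(-67) = ((-1)² - 90)*(-67) = (1 - 90)*(-67) = -89*(-67) = 5963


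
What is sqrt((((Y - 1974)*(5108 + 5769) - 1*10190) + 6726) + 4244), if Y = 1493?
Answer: 13*I*sqrt(30953) ≈ 2287.1*I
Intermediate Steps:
sqrt((((Y - 1974)*(5108 + 5769) - 1*10190) + 6726) + 4244) = sqrt((((1493 - 1974)*(5108 + 5769) - 1*10190) + 6726) + 4244) = sqrt(((-481*10877 - 10190) + 6726) + 4244) = sqrt(((-5231837 - 10190) + 6726) + 4244) = sqrt((-5242027 + 6726) + 4244) = sqrt(-5235301 + 4244) = sqrt(-5231057) = 13*I*sqrt(30953)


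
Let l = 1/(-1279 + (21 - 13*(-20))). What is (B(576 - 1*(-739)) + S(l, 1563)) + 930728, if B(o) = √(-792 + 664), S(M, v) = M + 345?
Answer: 929210853/998 + 8*I*√2 ≈ 9.3107e+5 + 11.314*I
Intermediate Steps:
l = -1/998 (l = 1/(-1279 + (21 + 260)) = 1/(-1279 + 281) = 1/(-998) = -1/998 ≈ -0.0010020)
S(M, v) = 345 + M
B(o) = 8*I*√2 (B(o) = √(-128) = 8*I*√2)
(B(576 - 1*(-739)) + S(l, 1563)) + 930728 = (8*I*√2 + (345 - 1/998)) + 930728 = (8*I*√2 + 344309/998) + 930728 = (344309/998 + 8*I*√2) + 930728 = 929210853/998 + 8*I*√2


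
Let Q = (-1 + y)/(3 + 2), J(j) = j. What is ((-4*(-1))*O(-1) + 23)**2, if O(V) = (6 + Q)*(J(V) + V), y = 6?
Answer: 1089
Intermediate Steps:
Q = 1 (Q = (-1 + 6)/(3 + 2) = 5/5 = 5*(1/5) = 1)
O(V) = 14*V (O(V) = (6 + 1)*(V + V) = 7*(2*V) = 14*V)
((-4*(-1))*O(-1) + 23)**2 = ((-4*(-1))*(14*(-1)) + 23)**2 = (4*(-14) + 23)**2 = (-56 + 23)**2 = (-33)**2 = 1089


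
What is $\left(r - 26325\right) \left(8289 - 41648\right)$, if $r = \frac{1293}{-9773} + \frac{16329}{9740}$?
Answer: $\frac{83587778468458077}{95189020} \approx 8.7812 \cdot 10^{8}$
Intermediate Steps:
$r = \frac{146989497}{95189020}$ ($r = 1293 \left(- \frac{1}{9773}\right) + 16329 \cdot \frac{1}{9740} = - \frac{1293}{9773} + \frac{16329}{9740} = \frac{146989497}{95189020} \approx 1.5442$)
$\left(r - 26325\right) \left(8289 - 41648\right) = \left(\frac{146989497}{95189020} - 26325\right) \left(8289 - 41648\right) = \left(- \frac{2505703962003}{95189020}\right) \left(-33359\right) = \frac{83587778468458077}{95189020}$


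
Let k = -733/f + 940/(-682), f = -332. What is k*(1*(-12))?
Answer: -281739/28303 ≈ -9.9544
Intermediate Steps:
k = 93913/113212 (k = -733/(-332) + 940/(-682) = -733*(-1/332) + 940*(-1/682) = 733/332 - 470/341 = 93913/113212 ≈ 0.82953)
k*(1*(-12)) = 93913*(1*(-12))/113212 = (93913/113212)*(-12) = -281739/28303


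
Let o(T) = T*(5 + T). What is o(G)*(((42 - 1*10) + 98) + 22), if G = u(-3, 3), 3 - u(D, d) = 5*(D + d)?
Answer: 3648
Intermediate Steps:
u(D, d) = 3 - 5*D - 5*d (u(D, d) = 3 - 5*(D + d) = 3 - (5*D + 5*d) = 3 + (-5*D - 5*d) = 3 - 5*D - 5*d)
G = 3 (G = 3 - 5*(-3) - 5*3 = 3 + 15 - 15 = 3)
o(G)*(((42 - 1*10) + 98) + 22) = (3*(5 + 3))*(((42 - 1*10) + 98) + 22) = (3*8)*(((42 - 10) + 98) + 22) = 24*((32 + 98) + 22) = 24*(130 + 22) = 24*152 = 3648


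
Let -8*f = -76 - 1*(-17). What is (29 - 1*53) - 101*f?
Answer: -6151/8 ≈ -768.88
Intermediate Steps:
f = 59/8 (f = -(-76 - 1*(-17))/8 = -(-76 + 17)/8 = -⅛*(-59) = 59/8 ≈ 7.3750)
(29 - 1*53) - 101*f = (29 - 1*53) - 101*59/8 = (29 - 53) - 5959/8 = -24 - 5959/8 = -6151/8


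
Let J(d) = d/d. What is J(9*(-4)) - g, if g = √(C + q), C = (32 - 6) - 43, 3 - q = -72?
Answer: 1 - √58 ≈ -6.6158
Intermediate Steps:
q = 75 (q = 3 - 1*(-72) = 3 + 72 = 75)
C = -17 (C = 26 - 43 = -17)
J(d) = 1
g = √58 (g = √(-17 + 75) = √58 ≈ 7.6158)
J(9*(-4)) - g = 1 - √58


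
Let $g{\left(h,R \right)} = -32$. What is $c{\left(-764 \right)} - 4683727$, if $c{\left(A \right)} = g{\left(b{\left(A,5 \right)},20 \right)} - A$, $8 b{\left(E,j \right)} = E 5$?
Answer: $-4682995$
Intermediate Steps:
$b{\left(E,j \right)} = \frac{5 E}{8}$ ($b{\left(E,j \right)} = \frac{E 5}{8} = \frac{5 E}{8}$)
$c{\left(A \right)} = -32 - A$
$c{\left(-764 \right)} - 4683727 = \left(-32 - -764\right) - 4683727 = \left(-32 + 764\right) - 4683727 = 732 - 4683727 = -4682995$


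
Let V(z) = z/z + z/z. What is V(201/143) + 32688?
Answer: 32690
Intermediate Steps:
V(z) = 2 (V(z) = 1 + 1 = 2)
V(201/143) + 32688 = 2 + 32688 = 32690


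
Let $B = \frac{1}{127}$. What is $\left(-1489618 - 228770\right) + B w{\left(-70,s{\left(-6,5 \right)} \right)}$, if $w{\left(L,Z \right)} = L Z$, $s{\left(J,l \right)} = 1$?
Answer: $- \frac{218235346}{127} \approx -1.7184 \cdot 10^{6}$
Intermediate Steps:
$B = \frac{1}{127} \approx 0.007874$
$\left(-1489618 - 228770\right) + B w{\left(-70,s{\left(-6,5 \right)} \right)} = \left(-1489618 - 228770\right) + \frac{\left(-70\right) 1}{127} = \left(-1489618 - 228770\right) + \frac{1}{127} \left(-70\right) = -1718388 - \frac{70}{127} = - \frac{218235346}{127}$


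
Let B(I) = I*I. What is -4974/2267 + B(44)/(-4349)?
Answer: -26020838/9859183 ≈ -2.6392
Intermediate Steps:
B(I) = I²
-4974/2267 + B(44)/(-4349) = -4974/2267 + 44²/(-4349) = -4974*1/2267 + 1936*(-1/4349) = -4974/2267 - 1936/4349 = -26020838/9859183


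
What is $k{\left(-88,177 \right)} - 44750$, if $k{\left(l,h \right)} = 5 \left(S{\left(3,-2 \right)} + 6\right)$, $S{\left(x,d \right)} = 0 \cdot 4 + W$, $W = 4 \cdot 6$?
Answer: $-44600$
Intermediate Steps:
$W = 24$
$S{\left(x,d \right)} = 24$ ($S{\left(x,d \right)} = 0 \cdot 4 + 24 = 0 + 24 = 24$)
$k{\left(l,h \right)} = 150$ ($k{\left(l,h \right)} = 5 \left(24 + 6\right) = 5 \cdot 30 = 150$)
$k{\left(-88,177 \right)} - 44750 = 150 - 44750 = -44600$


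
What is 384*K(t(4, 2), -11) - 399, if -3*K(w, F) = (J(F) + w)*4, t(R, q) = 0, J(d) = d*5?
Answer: 27761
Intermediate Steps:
J(d) = 5*d
K(w, F) = -20*F/3 - 4*w/3 (K(w, F) = -(5*F + w)*4/3 = -(w + 5*F)*4/3 = -(4*w + 20*F)/3 = -20*F/3 - 4*w/3)
384*K(t(4, 2), -11) - 399 = 384*(-20/3*(-11) - 4/3*0) - 399 = 384*(220/3 + 0) - 399 = 384*(220/3) - 399 = 28160 - 399 = 27761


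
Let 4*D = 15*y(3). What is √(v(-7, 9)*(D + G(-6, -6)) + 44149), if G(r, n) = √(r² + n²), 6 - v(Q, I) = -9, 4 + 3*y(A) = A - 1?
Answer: √(176446 + 360*√2)/2 ≈ 210.33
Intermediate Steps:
y(A) = -5/3 + A/3 (y(A) = -4/3 + (A - 1)/3 = -4/3 + (-1 + A)/3 = -4/3 + (-⅓ + A/3) = -5/3 + A/3)
v(Q, I) = 15 (v(Q, I) = 6 - 1*(-9) = 6 + 9 = 15)
D = -5/2 (D = (15*(-5/3 + (⅓)*3))/4 = (15*(-5/3 + 1))/4 = (15*(-⅔))/4 = (¼)*(-10) = -5/2 ≈ -2.5000)
G(r, n) = √(n² + r²)
√(v(-7, 9)*(D + G(-6, -6)) + 44149) = √(15*(-5/2 + √((-6)² + (-6)²)) + 44149) = √(15*(-5/2 + √(36 + 36)) + 44149) = √(15*(-5/2 + √72) + 44149) = √(15*(-5/2 + 6*√2) + 44149) = √((-75/2 + 90*√2) + 44149) = √(88223/2 + 90*√2)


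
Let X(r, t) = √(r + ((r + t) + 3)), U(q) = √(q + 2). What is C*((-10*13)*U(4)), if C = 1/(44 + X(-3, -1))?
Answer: 13*√6*(-22 + I)/97 ≈ -7.2222 + 0.32828*I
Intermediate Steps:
U(q) = √(2 + q)
X(r, t) = √(3 + t + 2*r) (X(r, t) = √(r + (3 + r + t)) = √(3 + t + 2*r))
C = (44 - 2*I)/1940 (C = 1/(44 + √(3 - 1 + 2*(-3))) = 1/(44 + √(3 - 1 - 6)) = 1/(44 + √(-4)) = 1/(44 + 2*I) = (44 - 2*I)/1940 ≈ 0.02268 - 0.0010309*I)
C*((-10*13)*U(4)) = (11/485 - I/970)*((-10*13)*√(2 + 4)) = (11/485 - I/970)*(-130*√6) = -130*√6*(11/485 - I/970)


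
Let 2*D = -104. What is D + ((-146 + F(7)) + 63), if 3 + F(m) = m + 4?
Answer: -127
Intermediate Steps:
D = -52 (D = (½)*(-104) = -52)
F(m) = 1 + m (F(m) = -3 + (m + 4) = -3 + (4 + m) = 1 + m)
D + ((-146 + F(7)) + 63) = -52 + ((-146 + (1 + 7)) + 63) = -52 + ((-146 + 8) + 63) = -52 + (-138 + 63) = -52 - 75 = -127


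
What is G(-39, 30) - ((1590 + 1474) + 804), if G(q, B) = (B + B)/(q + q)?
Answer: -50294/13 ≈ -3868.8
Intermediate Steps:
G(q, B) = B/q (G(q, B) = (2*B)/((2*q)) = (2*B)*(1/(2*q)) = B/q)
G(-39, 30) - ((1590 + 1474) + 804) = 30/(-39) - ((1590 + 1474) + 804) = 30*(-1/39) - (3064 + 804) = -10/13 - 1*3868 = -10/13 - 3868 = -50294/13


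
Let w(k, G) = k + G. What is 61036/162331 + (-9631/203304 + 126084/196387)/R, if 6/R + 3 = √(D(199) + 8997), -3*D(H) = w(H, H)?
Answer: 1019819648218447/12962540283824976 + 23741978339*√79779/718672727664 ≈ 9.4097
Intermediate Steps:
w(k, G) = G + k
D(H) = -2*H/3 (D(H) = -(H + H)/3 = -2*H/3)
R = 6/(-3 + √79779/3) (R = 6/(-3 + √(-⅔*199 + 8997)) = 6/(-3 + √(-398/3 + 8997)) = 6/(-3 + √(26593/3)) = 6/(-3 + √79779/3) ≈ 0.065825)
61036/162331 + (-9631/203304 + 126084/196387)/R = 61036/162331 + (-9631/203304 + 126084/196387)/(27/13283 + 3*√79779/13283) = 61036/162331 + 23741978339/(39926262648*(27/13283 + 3*√79779/13283))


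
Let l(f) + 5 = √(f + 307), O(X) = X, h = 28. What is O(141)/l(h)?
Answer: 141/62 + 141*√335/310 ≈ 10.599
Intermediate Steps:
l(f) = -5 + √(307 + f) (l(f) = -5 + √(f + 307) = -5 + √(307 + f))
O(141)/l(h) = 141/(-5 + √(307 + 28)) = 141/(-5 + √335)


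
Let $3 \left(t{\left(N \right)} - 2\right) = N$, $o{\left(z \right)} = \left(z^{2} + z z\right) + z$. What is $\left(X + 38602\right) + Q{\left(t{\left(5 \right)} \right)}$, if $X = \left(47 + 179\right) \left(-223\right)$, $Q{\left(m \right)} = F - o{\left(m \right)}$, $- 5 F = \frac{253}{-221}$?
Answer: $- \frac{117612818}{9945} \approx -11826.0$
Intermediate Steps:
$o{\left(z \right)} = z + 2 z^{2}$ ($o{\left(z \right)} = \left(z^{2} + z^{2}\right) + z = 2 z^{2} + z = z + 2 z^{2}$)
$t{\left(N \right)} = 2 + \frac{N}{3}$
$F = \frac{253}{1105}$ ($F = - \frac{253 \frac{1}{-221}}{5} = - \frac{253 \left(- \frac{1}{221}\right)}{5} = \left(- \frac{1}{5}\right) \left(- \frac{253}{221}\right) = \frac{253}{1105} \approx 0.22896$)
$Q{\left(m \right)} = \frac{253}{1105} - m \left(1 + 2 m\right)$
$X = -50398$ ($X = 226 \left(-223\right) = -50398$)
$\left(X + 38602\right) + Q{\left(t{\left(5 \right)} \right)} = \left(-50398 + 38602\right) - \left(\frac{1957}{1105} + \frac{5}{3} + 2 \left(2 + \frac{1}{3} \cdot 5\right)^{2}\right) = -11796 - \left(\frac{11396}{3315} + 2 \left(2 + \frac{5}{3}\right)^{2}\right) = -11796 - \left(\frac{11396}{3315} + \frac{242}{9}\right) = -11796 - \frac{301598}{9945} = - \frac{117612818}{9945}$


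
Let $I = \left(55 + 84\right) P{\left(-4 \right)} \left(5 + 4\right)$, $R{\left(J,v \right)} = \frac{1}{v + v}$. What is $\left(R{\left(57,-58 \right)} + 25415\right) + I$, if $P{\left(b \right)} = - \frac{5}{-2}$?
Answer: $\frac{3310929}{116} \approx 28543.0$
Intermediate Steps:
$P{\left(b \right)} = \frac{5}{2}$ ($P{\left(b \right)} = \left(-5\right) \left(- \frac{1}{2}\right) = \frac{5}{2}$)
$R{\left(J,v \right)} = \frac{1}{2 v}$
$I = \frac{6255}{2}$ ($I = \left(55 + 84\right) \frac{5 \left(5 + 4\right)}{2} = 139 \cdot \frac{5}{2} \cdot 9 = 139 \cdot \frac{45}{2} = \frac{6255}{2} \approx 3127.5$)
$\left(R{\left(57,-58 \right)} + 25415\right) + I = \left(\frac{1}{2 \left(-58\right)} + 25415\right) + \frac{6255}{2} = \left(\frac{1}{2} \left(- \frac{1}{58}\right) + 25415\right) + \frac{6255}{2} = \left(- \frac{1}{116} + 25415\right) + \frac{6255}{2} = \frac{2948139}{116} + \frac{6255}{2} = \frac{3310929}{116}$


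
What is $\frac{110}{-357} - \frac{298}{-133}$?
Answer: $\frac{13108}{6783} \approx 1.9325$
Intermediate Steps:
$\frac{110}{-357} - \frac{298}{-133} = 110 \left(- \frac{1}{357}\right) - - \frac{298}{133} = - \frac{110}{357} + \frac{298}{133} = \frac{13108}{6783}$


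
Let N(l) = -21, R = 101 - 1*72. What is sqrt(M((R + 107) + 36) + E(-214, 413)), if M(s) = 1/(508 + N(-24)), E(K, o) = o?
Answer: 6*sqrt(2720869)/487 ≈ 20.322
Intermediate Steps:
R = 29 (R = 101 - 72 = 29)
M(s) = 1/487 (M(s) = 1/(508 - 21) = 1/487)
sqrt(M((R + 107) + 36) + E(-214, 413)) = sqrt(1/487 + 413) = sqrt(201132/487) = 6*sqrt(2720869)/487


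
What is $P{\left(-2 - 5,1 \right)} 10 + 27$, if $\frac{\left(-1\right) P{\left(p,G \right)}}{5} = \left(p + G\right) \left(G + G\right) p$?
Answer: $-4173$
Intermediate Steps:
$P{\left(p,G \right)} = - 10 G p \left(G + p\right)$ ($P{\left(p,G \right)} = - 5 \left(p + G\right) \left(G + G\right) p = - 5 \left(G + p\right) 2 G p = - 5 \cdot 2 G \left(G + p\right) p = - 5 \cdot 2 G p \left(G + p\right) = - 10 G p \left(G + p\right)$)
$P{\left(-2 - 5,1 \right)} 10 + 27 = \left(-10\right) 1 \left(-2 - 5\right) \left(1 - 7\right) 10 + 27 = \left(-10\right) 1 \left(-7\right) \left(1 - 7\right) 10 + 27 = \left(-10\right) 1 \left(-7\right) \left(-6\right) 10 + 27 = \left(-420\right) 10 + 27 = -4200 + 27 = -4173$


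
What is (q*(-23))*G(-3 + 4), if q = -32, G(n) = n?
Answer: 736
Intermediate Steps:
(q*(-23))*G(-3 + 4) = (-32*(-23))*(-3 + 4) = 736*1 = 736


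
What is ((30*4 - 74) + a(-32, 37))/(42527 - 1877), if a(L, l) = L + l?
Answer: 17/13550 ≈ 0.0012546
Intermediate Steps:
((30*4 - 74) + a(-32, 37))/(42527 - 1877) = ((30*4 - 74) + (-32 + 37))/(42527 - 1877) = ((120 - 74) + 5)/40650 = (46 + 5)*(1/40650) = 51*(1/40650) = 17/13550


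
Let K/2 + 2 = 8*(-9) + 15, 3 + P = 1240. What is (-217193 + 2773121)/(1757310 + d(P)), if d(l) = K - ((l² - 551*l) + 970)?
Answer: 319491/113455 ≈ 2.8160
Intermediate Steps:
P = 1237 (P = -3 + 1240 = 1237)
K = -118 (K = -4 + 2*(8*(-9) + 15) = -4 + 2*(-72 + 15) = -4 + 2*(-57) = -4 - 114 = -118)
d(l) = -1088 - l² + 551*l (d(l) = -118 - ((l² - 551*l) + 970) = -118 - (970 + l² - 551*l) = -118 + (-970 - l² + 551*l) = -1088 - l² + 551*l)
(-217193 + 2773121)/(1757310 + d(P)) = (-217193 + 2773121)/(1757310 + (-1088 - 1*1237² + 551*1237)) = 2555928/(1757310 + (-1088 - 1*1530169 + 681587)) = 2555928/(1757310 + (-1088 - 1530169 + 681587)) = 2555928/(1757310 - 849670) = 2555928/907640 = 2555928*(1/907640) = 319491/113455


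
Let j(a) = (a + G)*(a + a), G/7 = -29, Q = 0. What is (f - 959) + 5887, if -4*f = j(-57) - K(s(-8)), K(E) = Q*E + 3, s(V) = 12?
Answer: -9925/4 ≈ -2481.3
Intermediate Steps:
G = -203 (G = 7*(-29) = -203)
K(E) = 3 (K(E) = 0*E + 3 = 0 + 3 = 3)
j(a) = 2*a*(-203 + a) (j(a) = (a - 203)*(a + a) = (-203 + a)*(2*a) = 2*a*(-203 + a))
f = -29637/4 (f = -(2*(-57)*(-203 - 57) - 1*3)/4 = -(2*(-57)*(-260) - 3)/4 = -(29640 - 3)/4 = -¼*29637 = -29637/4 ≈ -7409.3)
(f - 959) + 5887 = (-29637/4 - 959) + 5887 = -33473/4 + 5887 = -9925/4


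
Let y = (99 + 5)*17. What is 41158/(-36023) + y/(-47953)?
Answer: -156718326/132877763 ≈ -1.1794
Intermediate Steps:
y = 1768 (y = 104*17 = 1768)
41158/(-36023) + y/(-47953) = 41158/(-36023) + 1768/(-47953) = 41158*(-1/36023) + 1768*(-1/47953) = -3166/2771 - 1768/47953 = -156718326/132877763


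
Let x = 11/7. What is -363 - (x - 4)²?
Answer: -18076/49 ≈ -368.90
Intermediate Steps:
x = 11/7 (x = 11*(⅐) = 11/7 ≈ 1.5714)
-363 - (x - 4)² = -363 - (11/7 - 4)² = -363 - (-17/7)² = -363 - 1*289/49 = -363 - 289/49 = -18076/49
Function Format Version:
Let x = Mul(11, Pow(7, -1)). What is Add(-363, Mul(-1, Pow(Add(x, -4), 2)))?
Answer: Rational(-18076, 49) ≈ -368.90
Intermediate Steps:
x = Rational(11, 7) (x = Mul(11, Rational(1, 7)) = Rational(11, 7) ≈ 1.5714)
Add(-363, Mul(-1, Pow(Add(x, -4), 2))) = Add(-363, Mul(-1, Pow(Add(Rational(11, 7), -4), 2))) = Add(-363, Mul(-1, Pow(Rational(-17, 7), 2))) = Add(-363, Mul(-1, Rational(289, 49))) = Add(-363, Rational(-289, 49)) = Rational(-18076, 49)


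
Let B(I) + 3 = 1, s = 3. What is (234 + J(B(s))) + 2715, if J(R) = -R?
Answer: 2951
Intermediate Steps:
B(I) = -2 (B(I) = -3 + 1 = -2)
(234 + J(B(s))) + 2715 = (234 - 1*(-2)) + 2715 = (234 + 2) + 2715 = 236 + 2715 = 2951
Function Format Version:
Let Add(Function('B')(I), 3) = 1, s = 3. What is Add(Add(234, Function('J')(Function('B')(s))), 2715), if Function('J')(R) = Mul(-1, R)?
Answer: 2951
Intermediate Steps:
Function('B')(I) = -2 (Function('B')(I) = Add(-3, 1) = -2)
Add(Add(234, Function('J')(Function('B')(s))), 2715) = Add(Add(234, Mul(-1, -2)), 2715) = Add(Add(234, 2), 2715) = Add(236, 2715) = 2951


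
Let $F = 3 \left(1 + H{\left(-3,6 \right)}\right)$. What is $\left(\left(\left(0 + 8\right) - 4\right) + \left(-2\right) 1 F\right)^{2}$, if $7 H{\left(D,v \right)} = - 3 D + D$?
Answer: $\frac{2500}{49} \approx 51.02$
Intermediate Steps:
$H{\left(D,v \right)} = - \frac{2 D}{7}$ ($H{\left(D,v \right)} = \frac{- 3 D + D}{7} = \frac{\left(-2\right) D}{7} = - \frac{2 D}{7}$)
$F = \frac{39}{7}$ ($F = 3 \left(1 - - \frac{6}{7}\right) = 3 \left(1 + \frac{6}{7}\right) = 3 \cdot \frac{13}{7} = \frac{39}{7} \approx 5.5714$)
$\left(\left(\left(0 + 8\right) - 4\right) + \left(-2\right) 1 F\right)^{2} = \left(\left(\left(0 + 8\right) - 4\right) + \left(-2\right) 1 \cdot \frac{39}{7}\right)^{2} = \left(\left(8 - 4\right) - \frac{78}{7}\right)^{2} = \left(4 - \frac{78}{7}\right)^{2} = \left(- \frac{50}{7}\right)^{2} = \frac{2500}{49}$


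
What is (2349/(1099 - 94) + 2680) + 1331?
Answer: 1344468/335 ≈ 4013.3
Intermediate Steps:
(2349/(1099 - 94) + 2680) + 1331 = (2349/1005 + 2680) + 1331 = (2349*(1/1005) + 2680) + 1331 = (783/335 + 2680) + 1331 = 898583/335 + 1331 = 1344468/335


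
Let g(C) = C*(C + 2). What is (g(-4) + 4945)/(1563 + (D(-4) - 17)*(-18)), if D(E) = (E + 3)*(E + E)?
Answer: 1651/575 ≈ 2.8713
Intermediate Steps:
g(C) = C*(2 + C)
D(E) = 2*E*(3 + E) (D(E) = (3 + E)*(2*E) = 2*E*(3 + E))
(g(-4) + 4945)/(1563 + (D(-4) - 17)*(-18)) = (-4*(2 - 4) + 4945)/(1563 + (2*(-4)*(3 - 4) - 17)*(-18)) = (-4*(-2) + 4945)/(1563 + (2*(-4)*(-1) - 17)*(-18)) = (8 + 4945)/(1563 + (8 - 17)*(-18)) = 4953/(1563 - 9*(-18)) = 4953/(1563 + 162) = 4953/1725 = 4953*(1/1725) = 1651/575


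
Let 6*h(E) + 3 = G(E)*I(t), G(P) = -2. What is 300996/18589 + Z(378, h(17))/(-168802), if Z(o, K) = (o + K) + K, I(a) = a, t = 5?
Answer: 152405342107/9413581134 ≈ 16.190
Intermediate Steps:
h(E) = -13/6 (h(E) = -1/2 + (-2*5)/6 = -1/2 + (1/6)*(-10) = -1/2 - 5/3 = -13/6)
Z(o, K) = o + 2*K (Z(o, K) = (K + o) + K = o + 2*K)
300996/18589 + Z(378, h(17))/(-168802) = 300996/18589 + (378 + 2*(-13/6))/(-168802) = 300996*(1/18589) + (378 - 13/3)*(-1/168802) = 300996/18589 + (1121/3)*(-1/168802) = 300996/18589 - 1121/506406 = 152405342107/9413581134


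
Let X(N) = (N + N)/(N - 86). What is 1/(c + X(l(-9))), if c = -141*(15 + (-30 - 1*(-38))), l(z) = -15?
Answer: -101/327513 ≈ -0.00030838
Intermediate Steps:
X(N) = 2*N/(-86 + N) (X(N) = (2*N)/(-86 + N) = 2*N/(-86 + N))
c = -3243 (c = -141*(15 + (-30 + 38)) = -141*(15 + 8) = -141*23 = -3243)
1/(c + X(l(-9))) = 1/(-3243 + 2*(-15)/(-86 - 15)) = 1/(-3243 + 2*(-15)/(-101)) = 1/(-3243 + 2*(-15)*(-1/101)) = 1/(-3243 + 30/101) = 1/(-327513/101) = -101/327513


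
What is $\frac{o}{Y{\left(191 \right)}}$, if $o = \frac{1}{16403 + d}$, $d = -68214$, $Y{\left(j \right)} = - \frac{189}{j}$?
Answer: $\frac{191}{9792279} \approx 1.9505 \cdot 10^{-5}$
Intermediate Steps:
$o = - \frac{1}{51811}$ ($o = \frac{1}{16403 - 68214} = \frac{1}{-51811} = - \frac{1}{51811} \approx -1.9301 \cdot 10^{-5}$)
$\frac{o}{Y{\left(191 \right)}} = - \frac{1}{51811 \left(- \frac{189}{191}\right)} = \left(- \frac{1}{51811}\right) \left(- \frac{191}{189}\right) = \frac{191}{9792279}$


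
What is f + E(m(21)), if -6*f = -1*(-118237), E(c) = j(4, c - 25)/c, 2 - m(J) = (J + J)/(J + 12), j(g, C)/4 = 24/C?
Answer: -10525997/534 ≈ -19712.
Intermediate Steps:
j(g, C) = 96/C (j(g, C) = 4*(24/C) = 96/C)
m(J) = 2 - 2*J/(12 + J) (m(J) = 2 - (J + J)/(J + 12) = 2 - 2*J/(12 + J))
E(c) = 96/(c*(-25 + c)) (E(c) = (96/(c - 25))/c = (96/(-25 + c))/c = 96/(c*(-25 + c)))
f = -118237/6 (f = -(-1)*(-118237)/6 = -⅙*118237 = -118237/6 ≈ -19706.)
f + E(m(21)) = -118237/6 + 96/(((24/(12 + 21)))*(-25 + 24/(12 + 21))) = -118237/6 + 96/(((24/33))*(-25 + 24/33)) = -118237/6 + 96/(((24*(1/33)))*(-25 + 24*(1/33))) = -118237/6 + 96/((8/11)*(-25 + 8/11)) = -118237/6 + 96*(11/8)/(-267/11) = -118237/6 + 96*(11/8)*(-11/267) = -118237/6 - 484/89 = -10525997/534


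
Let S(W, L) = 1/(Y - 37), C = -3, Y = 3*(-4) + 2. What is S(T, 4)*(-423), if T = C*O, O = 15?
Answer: 9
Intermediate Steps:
Y = -10 (Y = -12 + 2 = -10)
T = -45 (T = -3*15 = -45)
S(W, L) = -1/47 (S(W, L) = 1/(-10 - 37) = 1/(-47) = -1/47)
S(T, 4)*(-423) = -1/47*(-423) = 9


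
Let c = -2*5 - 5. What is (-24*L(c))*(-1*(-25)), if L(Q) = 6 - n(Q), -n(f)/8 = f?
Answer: 68400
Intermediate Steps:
c = -15 (c = -10 - 5 = -15)
n(f) = -8*f
L(Q) = 6 + 8*Q (L(Q) = 6 - (-8)*Q = 6 + 8*Q)
(-24*L(c))*(-1*(-25)) = (-24*(6 + 8*(-15)))*(-1*(-25)) = -24*(6 - 120)*25 = -24*(-114)*25 = 2736*25 = 68400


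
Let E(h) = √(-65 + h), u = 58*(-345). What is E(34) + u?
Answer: -20010 + I*√31 ≈ -20010.0 + 5.5678*I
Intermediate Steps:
u = -20010
E(34) + u = √(-65 + 34) - 20010 = √(-31) - 20010 = I*√31 - 20010 = -20010 + I*√31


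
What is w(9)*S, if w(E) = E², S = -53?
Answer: -4293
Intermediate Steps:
w(9)*S = 9²*(-53) = 81*(-53) = -4293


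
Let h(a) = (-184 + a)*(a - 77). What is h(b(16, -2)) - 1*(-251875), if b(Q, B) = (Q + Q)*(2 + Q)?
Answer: 447483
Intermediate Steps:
b(Q, B) = 2*Q*(2 + Q) (b(Q, B) = (2*Q)*(2 + Q) = 2*Q*(2 + Q))
h(a) = (-184 + a)*(-77 + a)
h(b(16, -2)) - 1*(-251875) = (14168 + (2*16*(2 + 16))² - 522*16*(2 + 16)) - 1*(-251875) = (14168 + (2*16*18)² - 522*16*18) + 251875 = (14168 + 576² - 261*576) + 251875 = (14168 + 331776 - 150336) + 251875 = 195608 + 251875 = 447483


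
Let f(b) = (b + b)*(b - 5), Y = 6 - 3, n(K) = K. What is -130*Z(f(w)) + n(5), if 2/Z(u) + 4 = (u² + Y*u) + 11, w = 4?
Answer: -25/47 ≈ -0.53191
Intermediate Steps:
Y = 3
f(b) = 2*b*(-5 + b) (f(b) = (2*b)*(-5 + b) = 2*b*(-5 + b))
Z(u) = 2/(7 + u² + 3*u) (Z(u) = 2/(-4 + ((u² + 3*u) + 11)) = 2/(-4 + (11 + u² + 3*u)) = 2/(7 + u² + 3*u))
-130*Z(f(w)) + n(5) = -260/(7 + (2*4*(-5 + 4))² + 3*(2*4*(-5 + 4))) + 5 = -260/(7 + (2*4*(-1))² + 3*(2*4*(-1))) + 5 = -260/(7 + (-8)² + 3*(-8)) + 5 = -260/(7 + 64 - 24) + 5 = -260/47 + 5 = -25/47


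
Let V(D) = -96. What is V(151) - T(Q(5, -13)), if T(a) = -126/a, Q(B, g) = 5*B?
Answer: -2274/25 ≈ -90.960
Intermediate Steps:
V(151) - T(Q(5, -13)) = -96 - (-126)/(5*5) = -96 - (-126)/25 = -96 - 1*(-126/25) = -96 + 126/25 = -2274/25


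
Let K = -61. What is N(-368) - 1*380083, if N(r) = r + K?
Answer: -380512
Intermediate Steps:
N(r) = -61 + r (N(r) = r - 61 = -61 + r)
N(-368) - 1*380083 = (-61 - 368) - 1*380083 = -429 - 380083 = -380512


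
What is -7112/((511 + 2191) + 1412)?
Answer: -3556/2057 ≈ -1.7287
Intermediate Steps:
-7112/((511 + 2191) + 1412) = -7112/(2702 + 1412) = -7112/4114 = -7112*1/4114 = -3556/2057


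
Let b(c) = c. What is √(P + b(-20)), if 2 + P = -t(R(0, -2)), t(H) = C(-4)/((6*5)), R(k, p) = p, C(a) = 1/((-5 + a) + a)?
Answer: I*√3345810/390 ≈ 4.6901*I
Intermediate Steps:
C(a) = 1/(-5 + 2*a)
t(H) = -1/390 (t(H) = 1/((-5 + 2*(-4))*((6*5))) = 1/(-5 - 8*30) = (1/30)/(-13) = -1/13*1/30 = -1/390)
P = -779/390 (P = -2 - 1*(-1/390) = -2 + 1/390 = -779/390 ≈ -1.9974)
√(P + b(-20)) = √(-779/390 - 20) = √(-8579/390) = I*√3345810/390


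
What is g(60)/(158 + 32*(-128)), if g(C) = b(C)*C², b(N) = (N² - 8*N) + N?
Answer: -5724000/1969 ≈ -2907.1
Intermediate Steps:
b(N) = N² - 7*N
g(C) = C³*(-7 + C) (g(C) = (C*(-7 + C))*C² = C³*(-7 + C))
g(60)/(158 + 32*(-128)) = (60³*(-7 + 60))/(158 + 32*(-128)) = (216000*53)/(158 - 4096) = 11448000/(-3938) = 11448000*(-1/3938) = -5724000/1969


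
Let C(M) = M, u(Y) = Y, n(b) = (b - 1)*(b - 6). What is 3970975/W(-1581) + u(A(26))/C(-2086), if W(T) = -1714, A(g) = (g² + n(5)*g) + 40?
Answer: -4142251409/1787702 ≈ -2317.1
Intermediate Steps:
n(b) = (-1 + b)*(-6 + b)
A(g) = 40 + g² - 4*g (A(g) = (g² + (6 + 5² - 7*5)*g) + 40 = (g² + (6 + 25 - 35)*g) + 40 = (g² - 4*g) + 40 = 40 + g² - 4*g)
3970975/W(-1581) + u(A(26))/C(-2086) = 3970975/(-1714) + (40 + 26² - 4*26)/(-2086) = 3970975*(-1/1714) + (40 + 676 - 104)*(-1/2086) = -3970975/1714 + 612*(-1/2086) = -3970975/1714 - 306/1043 = -4142251409/1787702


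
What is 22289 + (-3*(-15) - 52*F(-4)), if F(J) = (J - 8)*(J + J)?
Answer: 17342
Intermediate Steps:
F(J) = 2*J*(-8 + J) (F(J) = (-8 + J)*(2*J) = 2*J*(-8 + J))
22289 + (-3*(-15) - 52*F(-4)) = 22289 + (-3*(-15) - 104*(-4)*(-8 - 4)) = 22289 + (45 - 104*(-4)*(-12)) = 22289 + (45 - 52*96) = 22289 + (45 - 4992) = 22289 - 4947 = 17342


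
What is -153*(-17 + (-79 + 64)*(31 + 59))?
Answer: 209151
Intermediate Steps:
-153*(-17 + (-79 + 64)*(31 + 59)) = -153*(-17 - 15*90) = -153*(-17 - 1350) = -153*(-1367) = 209151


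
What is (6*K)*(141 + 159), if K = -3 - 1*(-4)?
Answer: 1800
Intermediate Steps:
K = 1 (K = -3 + 4 = 1)
(6*K)*(141 + 159) = (6*1)*(141 + 159) = 6*300 = 1800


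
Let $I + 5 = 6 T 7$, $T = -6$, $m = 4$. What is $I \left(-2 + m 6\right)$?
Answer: $-5654$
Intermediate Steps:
$I = -257$ ($I = -5 + 6 \left(-6\right) 7 = -5 - 252 = -257$)
$I \left(-2 + m 6\right) = - 257 \left(-2 + 4 \cdot 6\right) = - 257 \left(-2 + 24\right) = \left(-257\right) 22 = -5654$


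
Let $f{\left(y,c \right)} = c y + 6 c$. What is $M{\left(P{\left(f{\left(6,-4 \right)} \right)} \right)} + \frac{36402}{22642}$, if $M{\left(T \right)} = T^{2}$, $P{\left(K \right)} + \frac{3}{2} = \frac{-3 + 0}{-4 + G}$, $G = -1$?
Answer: $\frac{2737101}{1132100} \approx 2.4177$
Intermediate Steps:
$f{\left(y,c \right)} = 6 c + c y$
$P{\left(K \right)} = - \frac{9}{10}$ ($P{\left(K \right)} = - \frac{3}{2} + \frac{-3 + 0}{-4 - 1} = - \frac{3}{2} - \frac{3}{-5} = - \frac{3}{2} - - \frac{3}{5} = - \frac{3}{2} + \frac{3}{5} = - \frac{9}{10}$)
$M{\left(P{\left(f{\left(6,-4 \right)} \right)} \right)} + \frac{36402}{22642} = \left(- \frac{9}{10}\right)^{2} + \frac{36402}{22642} = \frac{81}{100} + 36402 \cdot \frac{1}{22642} = \frac{81}{100} + \frac{18201}{11321} = \frac{2737101}{1132100}$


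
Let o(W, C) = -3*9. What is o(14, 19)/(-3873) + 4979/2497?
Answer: 6450362/3223627 ≈ 2.0010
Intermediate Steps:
o(W, C) = -27
o(14, 19)/(-3873) + 4979/2497 = -27/(-3873) + 4979/2497 = -27*(-1/3873) + 4979*(1/2497) = 9/1291 + 4979/2497 = 6450362/3223627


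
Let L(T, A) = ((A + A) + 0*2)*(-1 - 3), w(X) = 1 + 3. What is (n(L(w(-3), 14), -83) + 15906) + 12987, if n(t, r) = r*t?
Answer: 38189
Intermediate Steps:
w(X) = 4
L(T, A) = -8*A (L(T, A) = (2*A + 0)*(-4) = (2*A)*(-4) = -8*A)
(n(L(w(-3), 14), -83) + 15906) + 12987 = (-(-664)*14 + 15906) + 12987 = (-83*(-112) + 15906) + 12987 = (9296 + 15906) + 12987 = 25202 + 12987 = 38189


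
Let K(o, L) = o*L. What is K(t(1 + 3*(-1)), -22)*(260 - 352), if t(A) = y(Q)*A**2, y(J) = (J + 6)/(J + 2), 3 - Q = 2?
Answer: 56672/3 ≈ 18891.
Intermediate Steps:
Q = 1 (Q = 3 - 1*2 = 3 - 2 = 1)
y(J) = (6 + J)/(2 + J)
t(A) = 7*A**2/3 (t(A) = ((6 + 1)/(2 + 1))*A**2 = (7/3)*A**2 = ((1/3)*7)*A**2 = 7*A**2/3)
K(o, L) = L*o
K(t(1 + 3*(-1)), -22)*(260 - 352) = (-154*(1 + 3*(-1))**2/3)*(260 - 352) = -154*(1 - 3)**2/3*(-92) = -154*(-2)**2/3*(-92) = -154*4/3*(-92) = -22*28/3*(-92) = -616/3*(-92) = 56672/3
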